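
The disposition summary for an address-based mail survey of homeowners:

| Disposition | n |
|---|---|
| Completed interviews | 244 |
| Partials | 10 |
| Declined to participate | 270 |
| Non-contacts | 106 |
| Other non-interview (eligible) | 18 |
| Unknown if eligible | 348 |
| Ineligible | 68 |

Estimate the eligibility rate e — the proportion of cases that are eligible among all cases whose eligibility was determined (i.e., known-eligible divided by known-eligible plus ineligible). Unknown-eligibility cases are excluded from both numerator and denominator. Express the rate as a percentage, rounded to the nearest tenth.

Determined eligible: 244 + 10 + 270 + 106 + 18 = 648
e = 648 / (648 + 68) = 648 / 716 = 0.9050

90.5%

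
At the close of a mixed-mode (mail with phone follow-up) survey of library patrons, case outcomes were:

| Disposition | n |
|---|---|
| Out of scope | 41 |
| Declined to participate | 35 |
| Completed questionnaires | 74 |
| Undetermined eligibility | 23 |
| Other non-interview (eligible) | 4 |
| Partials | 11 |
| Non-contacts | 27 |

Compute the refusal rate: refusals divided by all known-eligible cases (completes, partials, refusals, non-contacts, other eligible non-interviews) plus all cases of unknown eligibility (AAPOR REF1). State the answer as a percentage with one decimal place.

20.1%

Top = 35
Denom = 74 + 11 + 35 + 27 + 4 + 23 = 174
REF1 = 35 / 174 = 0.2011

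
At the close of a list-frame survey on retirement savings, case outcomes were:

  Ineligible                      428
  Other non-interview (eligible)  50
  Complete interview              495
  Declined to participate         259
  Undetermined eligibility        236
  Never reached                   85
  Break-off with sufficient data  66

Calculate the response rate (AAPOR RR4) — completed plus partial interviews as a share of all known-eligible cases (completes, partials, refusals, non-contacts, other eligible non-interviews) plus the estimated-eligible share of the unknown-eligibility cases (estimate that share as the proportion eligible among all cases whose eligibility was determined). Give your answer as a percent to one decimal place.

50.2%

Numerator: 495 + 66 = 561
Determined eligible: 495 + 66 + 259 + 85 + 50 = 955
e = 955 / (955 + 428) = 955 / 1383 = 0.6905
Eligible share of unknowns: 0.6905 × 236 = 162.96
Denom: 955 + 162.96 = 1117.96
RR4 = 561 / 1117.96 = 0.5018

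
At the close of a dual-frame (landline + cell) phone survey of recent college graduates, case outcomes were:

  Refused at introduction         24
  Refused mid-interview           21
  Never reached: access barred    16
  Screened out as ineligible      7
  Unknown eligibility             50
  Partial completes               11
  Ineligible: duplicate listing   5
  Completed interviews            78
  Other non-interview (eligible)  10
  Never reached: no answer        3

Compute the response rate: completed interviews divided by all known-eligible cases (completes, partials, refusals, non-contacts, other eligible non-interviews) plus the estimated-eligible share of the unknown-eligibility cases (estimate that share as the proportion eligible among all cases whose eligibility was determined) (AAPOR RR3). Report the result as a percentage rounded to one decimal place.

Refused = 24 + 21 = 45
Non-contacts = 3 + 16 = 19
Screened out, ineligible = 7 + 5 = 12
Numerator → 78
Eligible (known) → 78 + 11 + 45 + 19 + 10 = 163
e = 163 / (163 + 12) = 163 / 175 = 0.9314
Eligible share of unknowns → 0.9314 × 50 = 46.57
Denom → 163 + 46.57 = 209.57
RR3 = 78 / 209.57 = 0.3722

37.2%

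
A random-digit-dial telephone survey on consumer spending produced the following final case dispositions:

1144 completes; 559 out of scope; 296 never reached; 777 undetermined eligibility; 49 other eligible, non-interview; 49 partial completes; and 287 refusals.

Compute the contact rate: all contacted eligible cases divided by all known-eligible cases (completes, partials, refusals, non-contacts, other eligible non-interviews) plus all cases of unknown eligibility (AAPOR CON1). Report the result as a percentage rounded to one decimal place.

Num → 1144 + 49 + 287 + 49 = 1529
Denominator → 1144 + 49 + 287 + 296 + 49 + 777 = 2602
CON1 = 1529 / 2602 = 0.5876

58.8%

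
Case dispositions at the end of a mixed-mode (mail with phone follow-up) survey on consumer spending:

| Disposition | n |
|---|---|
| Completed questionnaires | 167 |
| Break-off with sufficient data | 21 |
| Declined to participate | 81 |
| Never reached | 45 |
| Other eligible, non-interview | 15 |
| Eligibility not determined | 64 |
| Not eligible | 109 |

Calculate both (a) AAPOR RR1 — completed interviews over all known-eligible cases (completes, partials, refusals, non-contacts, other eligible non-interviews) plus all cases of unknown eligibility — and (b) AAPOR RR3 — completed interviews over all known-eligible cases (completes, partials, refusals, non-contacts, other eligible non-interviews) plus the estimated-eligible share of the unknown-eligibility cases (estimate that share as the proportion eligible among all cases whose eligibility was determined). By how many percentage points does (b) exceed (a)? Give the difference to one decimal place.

Numerator → 167
Base → 167 + 21 + 81 + 45 + 15 + 64 = 393
RR1 = 167 / 393 = 0.4249
Determined eligible → 167 + 21 + 81 + 45 + 15 = 329
e = 329 / (329 + 109) = 329 / 438 = 0.7511
Estimated eligible among unknowns → 0.7511 × 64 = 48.07
Base → 329 + 48.07 = 377.07
RR3 = 167 / 377.07 = 0.4429
Difference = 44.29 − 42.49 = 1.80 percentage points

1.8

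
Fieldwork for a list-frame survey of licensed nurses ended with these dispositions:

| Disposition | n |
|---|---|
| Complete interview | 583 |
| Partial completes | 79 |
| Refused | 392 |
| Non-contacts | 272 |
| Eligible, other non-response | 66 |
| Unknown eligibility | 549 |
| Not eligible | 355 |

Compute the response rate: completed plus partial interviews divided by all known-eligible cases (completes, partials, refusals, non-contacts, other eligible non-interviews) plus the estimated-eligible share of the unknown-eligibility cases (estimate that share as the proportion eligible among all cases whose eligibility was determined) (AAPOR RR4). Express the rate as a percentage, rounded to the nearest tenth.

Top = 583 + 79 = 662
Determined eligible = 583 + 79 + 392 + 272 + 66 = 1392
e = 1392 / (1392 + 355) = 1392 / 1747 = 0.7968
e × U = 0.7968 × 549 = 437.44
Base = 1392 + 437.44 = 1829.44
RR4 = 662 / 1829.44 = 0.3619

36.2%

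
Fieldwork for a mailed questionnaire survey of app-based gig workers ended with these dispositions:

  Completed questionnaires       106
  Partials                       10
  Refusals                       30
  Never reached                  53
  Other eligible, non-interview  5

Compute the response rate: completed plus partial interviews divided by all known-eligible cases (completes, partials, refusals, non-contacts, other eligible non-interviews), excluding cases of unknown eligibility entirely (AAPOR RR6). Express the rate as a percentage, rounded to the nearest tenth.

56.9%

Top: 106 + 10 = 116
Denominator: 106 + 10 + 30 + 53 + 5 = 204
RR6 = 116 / 204 = 0.5686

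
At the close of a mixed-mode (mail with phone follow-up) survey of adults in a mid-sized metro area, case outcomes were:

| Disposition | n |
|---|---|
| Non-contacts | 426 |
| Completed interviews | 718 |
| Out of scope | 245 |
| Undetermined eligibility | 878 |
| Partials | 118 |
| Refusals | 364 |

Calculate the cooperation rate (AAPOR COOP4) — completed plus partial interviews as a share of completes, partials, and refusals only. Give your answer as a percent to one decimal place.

69.7%

Top → 718 + 118 = 836
Denom → 718 + 118 + 364 = 1200
COOP4 = 836 / 1200 = 0.6967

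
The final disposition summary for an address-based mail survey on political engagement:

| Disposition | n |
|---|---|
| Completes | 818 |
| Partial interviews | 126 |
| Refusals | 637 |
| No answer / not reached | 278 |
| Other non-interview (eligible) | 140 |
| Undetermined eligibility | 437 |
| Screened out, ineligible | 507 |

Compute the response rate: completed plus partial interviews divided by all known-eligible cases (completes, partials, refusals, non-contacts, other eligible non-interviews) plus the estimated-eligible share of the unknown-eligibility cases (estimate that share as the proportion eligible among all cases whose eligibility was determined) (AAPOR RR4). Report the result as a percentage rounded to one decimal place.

40.2%

Top → 818 + 126 = 944
Known eligible → 818 + 126 + 637 + 278 + 140 = 1999
e = 1999 / (1999 + 507) = 1999 / 2506 = 0.7977
e × U → 0.7977 × 437 = 348.59
Denom → 1999 + 348.59 = 2347.59
RR4 = 944 / 2347.59 = 0.4021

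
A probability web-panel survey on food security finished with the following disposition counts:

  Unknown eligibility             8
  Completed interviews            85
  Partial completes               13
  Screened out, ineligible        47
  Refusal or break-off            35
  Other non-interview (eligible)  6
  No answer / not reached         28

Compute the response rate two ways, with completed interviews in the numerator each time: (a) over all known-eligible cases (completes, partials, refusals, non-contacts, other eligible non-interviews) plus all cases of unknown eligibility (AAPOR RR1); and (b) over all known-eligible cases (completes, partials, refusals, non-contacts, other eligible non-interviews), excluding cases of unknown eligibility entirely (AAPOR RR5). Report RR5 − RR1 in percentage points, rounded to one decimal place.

Numerator = 85
Denominator = 85 + 13 + 35 + 28 + 6 + 8 = 175
RR1 = 85 / 175 = 0.4857
Denominator = 85 + 13 + 35 + 28 + 6 = 167
RR5 = 85 / 167 = 0.5090
Difference = 50.90 − 48.57 = 2.33 percentage points

2.3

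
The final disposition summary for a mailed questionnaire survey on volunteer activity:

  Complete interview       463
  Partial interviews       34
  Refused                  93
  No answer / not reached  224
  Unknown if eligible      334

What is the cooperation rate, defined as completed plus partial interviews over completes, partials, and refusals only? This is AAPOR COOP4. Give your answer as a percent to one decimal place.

84.2%

Num → 463 + 34 = 497
Denom → 463 + 34 + 93 = 590
COOP4 = 497 / 590 = 0.8424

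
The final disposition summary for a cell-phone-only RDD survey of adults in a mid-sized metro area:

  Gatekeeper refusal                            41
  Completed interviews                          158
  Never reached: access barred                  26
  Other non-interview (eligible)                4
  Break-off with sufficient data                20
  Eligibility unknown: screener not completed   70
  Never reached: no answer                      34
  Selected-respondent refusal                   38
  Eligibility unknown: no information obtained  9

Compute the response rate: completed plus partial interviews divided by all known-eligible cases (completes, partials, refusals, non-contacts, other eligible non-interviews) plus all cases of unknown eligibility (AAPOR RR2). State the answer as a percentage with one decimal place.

Refusals = 41 + 38 = 79
Never reached = 34 + 26 = 60
Eligibility not determined = 70 + 9 = 79
Num: 158 + 20 = 178
Denom: 158 + 20 + 79 + 60 + 4 + 79 = 400
RR2 = 178 / 400 = 0.4450

44.5%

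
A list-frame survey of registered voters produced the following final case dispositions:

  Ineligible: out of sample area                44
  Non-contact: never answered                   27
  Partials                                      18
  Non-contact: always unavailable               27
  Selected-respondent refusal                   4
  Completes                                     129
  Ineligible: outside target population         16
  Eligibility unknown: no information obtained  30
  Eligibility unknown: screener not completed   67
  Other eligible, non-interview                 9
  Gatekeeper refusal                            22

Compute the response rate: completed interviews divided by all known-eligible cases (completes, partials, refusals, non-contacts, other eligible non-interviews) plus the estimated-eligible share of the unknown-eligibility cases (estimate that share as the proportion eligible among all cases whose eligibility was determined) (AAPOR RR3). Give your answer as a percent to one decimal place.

Declined to participate = 22 + 4 = 26
Never reached = 27 + 27 = 54
Unknown eligibility = 67 + 30 = 97
Not eligible = 16 + 44 = 60
Top = 129
Determined eligible = 129 + 18 + 26 + 54 + 9 = 236
e = 236 / (236 + 60) = 236 / 296 = 0.7973
e × U = 0.7973 × 97 = 77.34
Denominator = 236 + 77.34 = 313.34
RR3 = 129 / 313.34 = 0.4117

41.2%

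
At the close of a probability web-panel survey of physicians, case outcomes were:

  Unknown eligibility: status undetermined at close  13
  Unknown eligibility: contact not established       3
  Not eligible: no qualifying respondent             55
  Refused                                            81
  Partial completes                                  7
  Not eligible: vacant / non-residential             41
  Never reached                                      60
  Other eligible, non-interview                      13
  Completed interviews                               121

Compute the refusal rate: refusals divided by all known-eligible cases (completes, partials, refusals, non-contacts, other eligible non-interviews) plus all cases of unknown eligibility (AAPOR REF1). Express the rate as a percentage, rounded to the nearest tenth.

Undetermined eligibility = 3 + 13 = 16
Screened out, ineligible = 55 + 41 = 96
Numerator → 81
Base → 121 + 7 + 81 + 60 + 13 + 16 = 298
REF1 = 81 / 298 = 0.2718

27.2%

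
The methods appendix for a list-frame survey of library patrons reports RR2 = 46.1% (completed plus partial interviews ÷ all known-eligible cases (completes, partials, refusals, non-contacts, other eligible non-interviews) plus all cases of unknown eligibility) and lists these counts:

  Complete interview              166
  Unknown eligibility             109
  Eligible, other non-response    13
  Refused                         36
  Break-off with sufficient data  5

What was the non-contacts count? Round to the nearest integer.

Num = 166 + 5 = 171
RR2 = 171 / D = 0.461
D = 171 / 0.461 = 370.9
Rest of base = 329
non-contacts = 370.9 − 329 ≈ 42

42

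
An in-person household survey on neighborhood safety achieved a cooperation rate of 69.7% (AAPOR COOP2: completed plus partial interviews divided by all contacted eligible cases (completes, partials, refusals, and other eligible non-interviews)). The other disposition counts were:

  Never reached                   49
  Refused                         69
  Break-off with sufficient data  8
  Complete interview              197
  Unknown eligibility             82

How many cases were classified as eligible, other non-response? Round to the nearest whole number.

20

Numerator: 197 + 8 = 205
COOP2 = 205 / D = 0.697
D = 205 / 0.697 = 294.1
Remaining denominator categories sum to 274
eligible, other non-response = 294.1 − 274 ≈ 20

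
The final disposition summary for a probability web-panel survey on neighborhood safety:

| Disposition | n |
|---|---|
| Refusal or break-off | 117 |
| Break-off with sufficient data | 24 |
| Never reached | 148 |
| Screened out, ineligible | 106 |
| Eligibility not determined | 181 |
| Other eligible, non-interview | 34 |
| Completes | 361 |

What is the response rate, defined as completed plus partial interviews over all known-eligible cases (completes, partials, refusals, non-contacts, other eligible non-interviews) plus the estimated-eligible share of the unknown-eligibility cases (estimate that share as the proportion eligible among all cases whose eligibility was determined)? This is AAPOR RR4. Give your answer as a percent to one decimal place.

45.8%

Numerator: 361 + 24 = 385
Determined eligible: 361 + 24 + 117 + 148 + 34 = 684
e = 684 / (684 + 106) = 684 / 790 = 0.8658
e × U: 0.8658 × 181 = 156.71
Denom: 684 + 156.71 = 840.71
RR4 = 385 / 840.71 = 0.4579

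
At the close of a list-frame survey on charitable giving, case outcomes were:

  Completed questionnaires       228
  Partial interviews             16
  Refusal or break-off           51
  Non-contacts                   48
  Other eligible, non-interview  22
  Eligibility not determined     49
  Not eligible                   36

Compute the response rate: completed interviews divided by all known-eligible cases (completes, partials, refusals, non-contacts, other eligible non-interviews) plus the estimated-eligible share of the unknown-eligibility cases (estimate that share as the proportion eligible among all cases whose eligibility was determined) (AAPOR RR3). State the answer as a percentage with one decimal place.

Num → 228
Eligible (known) → 228 + 16 + 51 + 48 + 22 = 365
e = 365 / (365 + 36) = 365 / 401 = 0.9102
Eligible share of unknowns → 0.9102 × 49 = 44.60
Denom → 365 + 44.60 = 409.60
RR3 = 228 / 409.60 = 0.5566

55.7%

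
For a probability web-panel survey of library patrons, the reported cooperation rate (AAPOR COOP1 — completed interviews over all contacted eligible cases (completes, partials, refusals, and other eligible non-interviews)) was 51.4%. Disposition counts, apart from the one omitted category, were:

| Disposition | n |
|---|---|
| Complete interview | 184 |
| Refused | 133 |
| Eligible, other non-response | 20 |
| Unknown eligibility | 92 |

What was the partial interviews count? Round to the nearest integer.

COOP1 = 184 / D = 0.514
D = 184 / 0.514 = 358.0
Rest of base = 337
partial interviews = 358.0 − 337 ≈ 21

21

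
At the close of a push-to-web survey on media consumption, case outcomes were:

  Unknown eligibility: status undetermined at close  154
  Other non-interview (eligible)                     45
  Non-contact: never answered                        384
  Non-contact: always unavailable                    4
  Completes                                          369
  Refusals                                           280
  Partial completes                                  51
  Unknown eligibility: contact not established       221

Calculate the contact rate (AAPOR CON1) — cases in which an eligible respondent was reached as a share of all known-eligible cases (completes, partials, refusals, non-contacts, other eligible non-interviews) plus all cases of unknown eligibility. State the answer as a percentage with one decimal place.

49.4%

Non-contacts = 384 + 4 = 388
Undetermined eligibility = 221 + 154 = 375
Top = 369 + 51 + 280 + 45 = 745
Denom = 369 + 51 + 280 + 388 + 45 + 375 = 1508
CON1 = 745 / 1508 = 0.4940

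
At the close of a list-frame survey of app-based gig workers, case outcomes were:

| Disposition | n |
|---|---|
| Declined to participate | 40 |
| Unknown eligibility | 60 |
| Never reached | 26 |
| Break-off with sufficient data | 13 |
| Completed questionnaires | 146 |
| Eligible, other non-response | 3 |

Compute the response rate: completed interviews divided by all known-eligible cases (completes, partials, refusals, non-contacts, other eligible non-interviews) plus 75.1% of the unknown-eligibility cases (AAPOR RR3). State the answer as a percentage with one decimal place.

53.5%

Top = 146
Determined eligible = 146 + 13 + 40 + 26 + 3 = 228
Eligible share of unknowns = 0.7510 × 60 = 45.06
Base = 228 + 45.06 = 273.06
RR3 = 146 / 273.06 = 0.5347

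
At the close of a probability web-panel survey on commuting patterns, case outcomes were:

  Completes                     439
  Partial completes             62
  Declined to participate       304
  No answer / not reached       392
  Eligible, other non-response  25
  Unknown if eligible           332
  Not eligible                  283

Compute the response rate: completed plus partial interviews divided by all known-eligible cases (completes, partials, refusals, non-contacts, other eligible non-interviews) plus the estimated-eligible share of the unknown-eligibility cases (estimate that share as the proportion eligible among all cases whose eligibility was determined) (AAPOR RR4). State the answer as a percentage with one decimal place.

33.6%

Num: 439 + 62 = 501
Determined eligible: 439 + 62 + 304 + 392 + 25 = 1222
e = 1222 / (1222 + 283) = 1222 / 1505 = 0.8120
e × U: 0.8120 × 332 = 269.58
Denominator: 1222 + 269.58 = 1491.58
RR4 = 501 / 1491.58 = 0.3359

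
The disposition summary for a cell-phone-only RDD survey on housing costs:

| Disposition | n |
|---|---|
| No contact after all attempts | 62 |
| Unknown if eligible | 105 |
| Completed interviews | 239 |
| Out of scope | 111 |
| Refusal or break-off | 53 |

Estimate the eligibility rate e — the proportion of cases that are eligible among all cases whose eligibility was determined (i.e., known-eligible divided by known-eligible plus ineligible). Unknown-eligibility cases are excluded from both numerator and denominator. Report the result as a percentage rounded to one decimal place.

Determined eligible → 239 + 53 + 62 = 354
e = 354 / (354 + 111) = 354 / 465 = 0.7613

76.1%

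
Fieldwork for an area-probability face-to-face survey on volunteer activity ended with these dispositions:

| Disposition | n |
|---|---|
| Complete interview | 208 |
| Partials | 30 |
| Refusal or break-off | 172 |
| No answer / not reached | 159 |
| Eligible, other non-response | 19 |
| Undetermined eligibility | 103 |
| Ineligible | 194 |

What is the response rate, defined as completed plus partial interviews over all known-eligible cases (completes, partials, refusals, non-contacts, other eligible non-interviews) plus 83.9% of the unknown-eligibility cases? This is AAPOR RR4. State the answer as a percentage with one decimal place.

Top = 208 + 30 = 238
Known eligible = 208 + 30 + 172 + 159 + 19 = 588
e × U = 0.8390 × 103 = 86.42
Base = 588 + 86.42 = 674.42
RR4 = 238 / 674.42 = 0.3529

35.3%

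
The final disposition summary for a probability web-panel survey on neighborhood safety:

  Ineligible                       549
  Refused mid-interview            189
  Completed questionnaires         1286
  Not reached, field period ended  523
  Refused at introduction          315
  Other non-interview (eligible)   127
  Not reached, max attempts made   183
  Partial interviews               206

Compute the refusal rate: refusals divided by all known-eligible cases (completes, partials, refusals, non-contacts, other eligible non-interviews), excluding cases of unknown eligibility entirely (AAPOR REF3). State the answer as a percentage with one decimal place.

17.8%

Refused = 315 + 189 = 504
No contact after all attempts = 523 + 183 = 706
Num: 504
Denominator: 1286 + 206 + 504 + 706 + 127 = 2829
REF3 = 504 / 2829 = 0.1782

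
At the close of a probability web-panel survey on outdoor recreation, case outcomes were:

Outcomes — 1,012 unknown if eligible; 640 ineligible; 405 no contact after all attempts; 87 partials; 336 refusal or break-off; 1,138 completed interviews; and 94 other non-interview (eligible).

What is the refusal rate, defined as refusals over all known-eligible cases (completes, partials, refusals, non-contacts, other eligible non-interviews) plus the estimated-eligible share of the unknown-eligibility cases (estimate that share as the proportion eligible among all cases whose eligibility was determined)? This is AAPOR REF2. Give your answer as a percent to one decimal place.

Num → 336
Determined eligible → 1138 + 87 + 336 + 405 + 94 = 2060
e = 2060 / (2060 + 640) = 2060 / 2700 = 0.7630
Eligible share of unknowns → 0.7630 × 1012 = 772.16
Denom → 2060 + 772.16 = 2832.16
REF2 = 336 / 2832.16 = 0.1186

11.9%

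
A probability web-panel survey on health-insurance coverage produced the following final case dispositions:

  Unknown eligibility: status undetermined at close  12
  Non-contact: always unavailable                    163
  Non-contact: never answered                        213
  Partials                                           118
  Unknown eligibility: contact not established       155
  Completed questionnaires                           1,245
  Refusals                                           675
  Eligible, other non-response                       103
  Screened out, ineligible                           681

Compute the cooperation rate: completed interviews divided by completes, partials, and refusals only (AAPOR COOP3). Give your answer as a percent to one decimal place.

61.1%

No answer / not reached = 213 + 163 = 376
Unknown eligibility = 155 + 12 = 167
Top → 1245
Base → 1245 + 118 + 675 = 2038
COOP3 = 1245 / 2038 = 0.6109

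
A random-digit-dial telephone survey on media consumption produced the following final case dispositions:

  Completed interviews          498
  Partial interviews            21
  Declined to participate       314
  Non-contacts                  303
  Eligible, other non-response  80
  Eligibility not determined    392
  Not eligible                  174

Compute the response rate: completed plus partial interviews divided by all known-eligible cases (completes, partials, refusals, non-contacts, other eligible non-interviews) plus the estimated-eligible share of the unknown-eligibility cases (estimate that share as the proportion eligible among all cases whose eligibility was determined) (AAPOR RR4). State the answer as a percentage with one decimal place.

33.3%

Num = 498 + 21 = 519
Eligible (known) = 498 + 21 + 314 + 303 + 80 = 1216
e = 1216 / (1216 + 174) = 1216 / 1390 = 0.8748
Estimated eligible among unknowns = 0.8748 × 392 = 342.92
Denominator = 1216 + 342.92 = 1558.92
RR4 = 519 / 1558.92 = 0.3329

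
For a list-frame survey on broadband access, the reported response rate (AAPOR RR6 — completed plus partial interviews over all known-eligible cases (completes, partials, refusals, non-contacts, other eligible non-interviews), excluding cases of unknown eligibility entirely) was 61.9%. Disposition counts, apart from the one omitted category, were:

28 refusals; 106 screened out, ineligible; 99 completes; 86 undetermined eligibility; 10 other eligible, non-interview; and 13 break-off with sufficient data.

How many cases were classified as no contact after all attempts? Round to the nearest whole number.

31

Num: 99 + 13 = 112
RR6 = 112 / D = 0.619
D = 112 / 0.619 = 180.9
Other denominator terms total 150
no contact after all attempts = 180.9 − 150 ≈ 31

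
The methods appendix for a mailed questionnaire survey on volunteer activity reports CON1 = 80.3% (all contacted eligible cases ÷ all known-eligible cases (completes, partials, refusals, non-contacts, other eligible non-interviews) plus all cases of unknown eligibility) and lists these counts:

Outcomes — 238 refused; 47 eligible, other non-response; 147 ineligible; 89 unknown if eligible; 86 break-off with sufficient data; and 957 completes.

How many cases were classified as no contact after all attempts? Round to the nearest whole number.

237

Numerator: 957 + 86 + 238 + 47 = 1328
CON1 = 1328 / D = 0.803
D = 1328 / 0.803 = 1653.8
Other denominator terms total 1417
no contact after all attempts = 1653.8 − 1417 ≈ 237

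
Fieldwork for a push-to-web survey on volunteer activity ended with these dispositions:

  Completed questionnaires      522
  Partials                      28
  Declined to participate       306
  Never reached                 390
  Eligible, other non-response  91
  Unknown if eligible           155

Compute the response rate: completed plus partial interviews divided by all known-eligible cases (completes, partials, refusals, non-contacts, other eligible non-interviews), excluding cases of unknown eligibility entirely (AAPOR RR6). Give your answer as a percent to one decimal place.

Num: 522 + 28 = 550
Base: 522 + 28 + 306 + 390 + 91 = 1337
RR6 = 550 / 1337 = 0.4114

41.1%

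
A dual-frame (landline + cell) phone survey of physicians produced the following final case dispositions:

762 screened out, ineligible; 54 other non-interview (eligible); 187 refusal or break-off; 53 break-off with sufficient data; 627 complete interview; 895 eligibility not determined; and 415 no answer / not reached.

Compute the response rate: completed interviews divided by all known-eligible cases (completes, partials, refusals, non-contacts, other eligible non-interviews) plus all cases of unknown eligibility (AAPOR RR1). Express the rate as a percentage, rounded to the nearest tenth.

28.1%

Top → 627
Denom → 627 + 53 + 187 + 415 + 54 + 895 = 2231
RR1 = 627 / 2231 = 0.2810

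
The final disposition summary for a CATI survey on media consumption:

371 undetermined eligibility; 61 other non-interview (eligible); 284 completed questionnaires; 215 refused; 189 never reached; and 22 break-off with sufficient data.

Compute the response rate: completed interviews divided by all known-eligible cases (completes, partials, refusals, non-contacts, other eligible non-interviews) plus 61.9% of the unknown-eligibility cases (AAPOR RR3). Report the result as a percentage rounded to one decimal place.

Top: 284
Determined eligible: 284 + 22 + 215 + 189 + 61 = 771
Eligible share of unknowns: 0.6190 × 371 = 229.65
Base: 771 + 229.65 = 1000.65
RR3 = 284 / 1000.65 = 0.2838

28.4%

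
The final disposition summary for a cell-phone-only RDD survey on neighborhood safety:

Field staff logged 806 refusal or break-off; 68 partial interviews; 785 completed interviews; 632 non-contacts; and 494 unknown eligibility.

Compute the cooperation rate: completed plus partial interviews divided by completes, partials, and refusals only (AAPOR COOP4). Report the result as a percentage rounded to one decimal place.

51.4%

Num → 785 + 68 = 853
Denom → 785 + 68 + 806 = 1659
COOP4 = 853 / 1659 = 0.5142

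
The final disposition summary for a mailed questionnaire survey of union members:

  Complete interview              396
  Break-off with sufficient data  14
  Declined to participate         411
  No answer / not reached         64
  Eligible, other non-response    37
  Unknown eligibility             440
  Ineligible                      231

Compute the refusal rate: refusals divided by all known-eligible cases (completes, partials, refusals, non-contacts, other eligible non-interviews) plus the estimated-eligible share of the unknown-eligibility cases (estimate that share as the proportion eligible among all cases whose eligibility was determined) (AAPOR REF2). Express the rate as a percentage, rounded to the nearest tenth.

Numerator = 411
Determined eligible = 396 + 14 + 411 + 64 + 37 = 922
e = 922 / (922 + 231) = 922 / 1153 = 0.7997
Estimated eligible among unknowns = 0.7997 × 440 = 351.87
Base = 922 + 351.87 = 1273.87
REF2 = 411 / 1273.87 = 0.3226

32.3%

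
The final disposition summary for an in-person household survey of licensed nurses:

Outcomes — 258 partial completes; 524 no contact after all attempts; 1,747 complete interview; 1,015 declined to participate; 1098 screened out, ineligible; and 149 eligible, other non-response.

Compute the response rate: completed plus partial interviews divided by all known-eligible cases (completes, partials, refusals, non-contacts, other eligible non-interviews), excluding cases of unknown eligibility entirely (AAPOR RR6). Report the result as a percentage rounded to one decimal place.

Num → 1747 + 258 = 2005
Base → 1747 + 258 + 1015 + 524 + 149 = 3693
RR6 = 2005 / 3693 = 0.5429

54.3%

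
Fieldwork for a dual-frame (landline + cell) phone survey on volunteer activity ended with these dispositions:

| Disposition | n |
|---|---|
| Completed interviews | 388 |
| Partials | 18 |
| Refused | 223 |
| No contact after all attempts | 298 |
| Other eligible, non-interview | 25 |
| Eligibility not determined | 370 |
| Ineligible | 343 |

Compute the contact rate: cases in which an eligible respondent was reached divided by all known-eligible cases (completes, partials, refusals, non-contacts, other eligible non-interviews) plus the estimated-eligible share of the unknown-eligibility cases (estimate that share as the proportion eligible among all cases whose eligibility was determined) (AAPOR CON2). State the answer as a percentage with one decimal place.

53.4%

Top → 388 + 18 + 223 + 25 = 654
Eligible (known) → 388 + 18 + 223 + 298 + 25 = 952
e = 952 / (952 + 343) = 952 / 1295 = 0.7351
Estimated eligible among unknowns → 0.7351 × 370 = 271.99
Denom → 952 + 271.99 = 1223.99
CON2 = 654 / 1223.99 = 0.5343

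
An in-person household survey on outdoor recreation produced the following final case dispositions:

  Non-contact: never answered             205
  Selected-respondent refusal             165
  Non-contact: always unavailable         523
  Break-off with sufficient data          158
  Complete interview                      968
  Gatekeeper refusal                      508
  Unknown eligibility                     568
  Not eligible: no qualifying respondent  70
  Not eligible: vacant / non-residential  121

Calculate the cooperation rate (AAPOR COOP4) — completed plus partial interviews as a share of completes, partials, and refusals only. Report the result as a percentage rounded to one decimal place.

62.6%

Refused = 508 + 165 = 673
Never reached = 205 + 523 = 728
Screened out, ineligible = 70 + 121 = 191
Num = 968 + 158 = 1126
Base = 968 + 158 + 673 = 1799
COOP4 = 1126 / 1799 = 0.6259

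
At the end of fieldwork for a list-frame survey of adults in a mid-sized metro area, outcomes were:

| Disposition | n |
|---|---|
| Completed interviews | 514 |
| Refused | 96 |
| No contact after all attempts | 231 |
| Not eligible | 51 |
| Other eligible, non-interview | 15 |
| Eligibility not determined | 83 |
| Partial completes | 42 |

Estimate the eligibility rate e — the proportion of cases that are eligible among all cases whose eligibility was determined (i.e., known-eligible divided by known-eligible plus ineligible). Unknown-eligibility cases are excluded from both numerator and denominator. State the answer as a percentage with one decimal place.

94.6%

Known eligible: 514 + 42 + 96 + 231 + 15 = 898
e = 898 / (898 + 51) = 898 / 949 = 0.9463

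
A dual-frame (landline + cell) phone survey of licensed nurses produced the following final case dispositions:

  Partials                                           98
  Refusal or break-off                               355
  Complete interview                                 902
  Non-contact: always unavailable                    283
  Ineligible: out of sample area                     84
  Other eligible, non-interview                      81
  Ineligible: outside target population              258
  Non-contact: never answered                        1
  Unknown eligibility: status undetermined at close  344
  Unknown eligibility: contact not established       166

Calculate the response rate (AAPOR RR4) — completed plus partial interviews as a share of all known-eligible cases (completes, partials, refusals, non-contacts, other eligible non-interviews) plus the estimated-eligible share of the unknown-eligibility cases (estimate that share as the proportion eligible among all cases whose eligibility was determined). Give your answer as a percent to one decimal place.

46.6%

No contact after all attempts = 1 + 283 = 284
Eligibility not determined = 166 + 344 = 510
Not eligible = 258 + 84 = 342
Num → 902 + 98 = 1000
Known eligible → 902 + 98 + 355 + 284 + 81 = 1720
e = 1720 / (1720 + 342) = 1720 / 2062 = 0.8341
Eligible share of unknowns → 0.8341 × 510 = 425.39
Denominator → 1720 + 425.39 = 2145.39
RR4 = 1000 / 2145.39 = 0.4661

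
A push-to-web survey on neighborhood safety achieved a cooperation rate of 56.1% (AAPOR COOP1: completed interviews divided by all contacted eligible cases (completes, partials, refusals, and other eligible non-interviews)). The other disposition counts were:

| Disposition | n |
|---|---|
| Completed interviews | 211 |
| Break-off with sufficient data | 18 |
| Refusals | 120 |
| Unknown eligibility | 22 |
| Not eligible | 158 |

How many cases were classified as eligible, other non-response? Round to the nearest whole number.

27

COOP1 = 211 / D = 0.561
D = 211 / 0.561 = 376.1
Remaining denominator categories sum to 349
eligible, other non-response = 376.1 − 349 ≈ 27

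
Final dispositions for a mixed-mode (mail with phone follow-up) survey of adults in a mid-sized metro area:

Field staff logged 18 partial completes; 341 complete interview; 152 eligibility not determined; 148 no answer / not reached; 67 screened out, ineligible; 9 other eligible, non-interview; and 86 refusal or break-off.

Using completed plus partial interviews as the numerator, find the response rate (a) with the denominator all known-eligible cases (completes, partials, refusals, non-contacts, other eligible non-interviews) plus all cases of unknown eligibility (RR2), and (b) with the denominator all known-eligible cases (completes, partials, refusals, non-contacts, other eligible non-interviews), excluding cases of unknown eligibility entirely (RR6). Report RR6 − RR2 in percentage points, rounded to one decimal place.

12.0

Numerator: 341 + 18 = 359
Denom: 341 + 18 + 86 + 148 + 9 + 152 = 754
RR2 = 359 / 754 = 0.4761
Denom: 341 + 18 + 86 + 148 + 9 = 602
RR6 = 359 / 602 = 0.5963
Difference = 59.63 − 47.61 = 12.02 percentage points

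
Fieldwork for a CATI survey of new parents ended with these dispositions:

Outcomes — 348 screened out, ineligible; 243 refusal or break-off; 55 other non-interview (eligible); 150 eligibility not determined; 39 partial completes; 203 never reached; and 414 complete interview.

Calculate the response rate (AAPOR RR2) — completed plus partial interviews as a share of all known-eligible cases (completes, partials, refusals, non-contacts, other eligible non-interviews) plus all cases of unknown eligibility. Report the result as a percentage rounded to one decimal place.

41.0%

Numerator → 414 + 39 = 453
Denom → 414 + 39 + 243 + 203 + 55 + 150 = 1104
RR2 = 453 / 1104 = 0.4103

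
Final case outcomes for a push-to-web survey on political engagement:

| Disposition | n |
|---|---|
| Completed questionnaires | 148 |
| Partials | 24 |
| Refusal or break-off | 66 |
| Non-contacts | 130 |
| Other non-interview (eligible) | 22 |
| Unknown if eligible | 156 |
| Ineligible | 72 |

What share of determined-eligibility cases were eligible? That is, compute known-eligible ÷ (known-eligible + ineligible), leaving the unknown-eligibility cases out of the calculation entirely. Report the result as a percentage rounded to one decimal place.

Eligible (known) → 148 + 24 + 66 + 130 + 22 = 390
e = 390 / (390 + 72) = 390 / 462 = 0.8442

84.4%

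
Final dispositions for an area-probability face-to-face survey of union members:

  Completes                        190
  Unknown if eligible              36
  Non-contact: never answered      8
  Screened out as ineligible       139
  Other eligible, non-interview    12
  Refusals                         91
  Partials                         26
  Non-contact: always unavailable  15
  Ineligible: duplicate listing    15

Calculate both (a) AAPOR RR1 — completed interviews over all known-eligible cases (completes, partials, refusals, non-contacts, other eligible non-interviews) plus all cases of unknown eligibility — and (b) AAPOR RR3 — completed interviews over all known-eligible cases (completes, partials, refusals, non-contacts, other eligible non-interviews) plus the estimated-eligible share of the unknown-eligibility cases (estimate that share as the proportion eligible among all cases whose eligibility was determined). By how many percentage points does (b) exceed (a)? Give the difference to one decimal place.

No answer / not reached = 8 + 15 = 23
Ineligible = 139 + 15 = 154
Num → 190
Denom → 190 + 26 + 91 + 23 + 12 + 36 = 378
RR1 = 190 / 378 = 0.5026
Eligible (known) → 190 + 26 + 91 + 23 + 12 = 342
e = 342 / (342 + 154) = 342 / 496 = 0.6895
Eligible share of unknowns → 0.6895 × 36 = 24.82
Denom → 342 + 24.82 = 366.82
RR3 = 190 / 366.82 = 0.5180
Difference = 51.80 − 50.26 = 1.54 percentage points

1.5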